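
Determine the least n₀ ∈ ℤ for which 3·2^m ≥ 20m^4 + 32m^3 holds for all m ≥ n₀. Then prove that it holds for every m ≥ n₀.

At m = 20: 3145728 < 3456000, so the inequality fails and n₀ ≥ 21. We prove 3·2^m ≥ 20m^4 + 32m^3 for all m ≥ 21.
For the base case m = 21: 3·2^m = 6291456 and 20m^4 + 32m^3 = 4185972, so 6291456 ≥ 4185972.
Suppose the result is true for m = p, so 3·2^p ≥ 20p^4 + 32p^3.
Then 3·2^(p + 1) = 2·(3·2^p) ≥ 2·(20p^4 + 32p^3).
Also, for p ≥ 21 we have 2·(20p^4 + 32p^3) ≥ 20(p+1)^4 + 32(p+1)^3, since 2·(20p^4 + 32p^3) − (20(p+1)^4 + 32(p+1)^3) = 20p^4 - 48p^3 - 216p^2 - 176p - 52, which is nonnegative for all p ≥ 21.
Combining, 3·2^(p + 1) ≥ 20(p+1)^4 + 32(p+1)^3.
This completes the induction.
Hence the smallest such n₀ is 21.

n₀ = 21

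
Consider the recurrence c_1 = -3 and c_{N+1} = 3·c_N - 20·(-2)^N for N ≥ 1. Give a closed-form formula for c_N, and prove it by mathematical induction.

c_N = (-2)^(N + 2) + 5·3^(N - 1)

Computing the first terms: c_1 = -3, c_2 = 31, c_3 = 13. This suggests c_N = (-2)^(N + 2) + 5·3^(N - 1).
For the base case N = 1: the formula gives -3 = -3 = c_1.
For the inductive step, assume it holds for an arbitrary p ≥ 1, so c_p = (-2)^(p + 2) + 5·3^(p - 1).
Then c_{p+1} = 3·c_p - 20·(-2)^p = 3·((-2)^(p + 2) + 5·3^(p - 1)) - 20·(-2)^p = (-2)^(p + 3) + 5·3^p = (-2)^((p+1) + 2) + 5·3^((p+1) - 1),
which is the claimed formula at N = p+1.
By the principle of mathematical induction, the result holds for all N ≥ 1.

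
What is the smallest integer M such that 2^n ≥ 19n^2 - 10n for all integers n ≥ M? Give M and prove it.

At n = 11: 2048 < 2189, so the inequality fails and M ≥ 12. We prove 2^n ≥ 19n^2 - 10n for all n ≥ 12.
For the base case n = 12: 2^n = 4096 and 19n^2 - 10n = 2616, so 4096 ≥ 2616.
Inductive step: assume the claim holds for n = r, so 2^r ≥ 19r^2 - 10r.
Then 2^(r + 1) = 2·(2^r) ≥ 2·(19r^2 - 10r).
Also, for r ≥ 12 we have 2·(19r^2 - 10r) ≥ 19(r+1)^2 - 10(r+1), since 2·(19r^2 - 10r) − (19(r+1)^2 - 10(r+1)) = 19r^2 - 48r - 9, which is nonnegative for all r ≥ 12.
Combining, 2^(r + 1) ≥ 19(r+1)^2 - 10(r+1).
This completes the induction.
Hence the smallest such M is 12.

M = 12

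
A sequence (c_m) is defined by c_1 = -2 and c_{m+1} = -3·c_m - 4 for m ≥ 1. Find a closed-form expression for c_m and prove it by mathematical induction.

Computing the first terms: c_1 = -2, c_2 = 2, c_3 = -10. This suggests c_m = -(-3)^(m - 1) - 1.
Base step (m = 1): the formula gives -2 = -2 = c_1.
Inductive step: assume the claim holds for m = j, so c_j = -(-3)^(j - 1) - 1.
Then c_{j+1} = -3·c_j - 4 = -3·(-(-3)^(j - 1) - 1) - 4 = -(-3)^j - 1 = -(-3)^((j+1) - 1) - 1,
which is the claimed formula at m = j+1.
By the principle of mathematical induction, the result holds for all m ≥ 1.

c_m = -(-3)^(m - 1) - 1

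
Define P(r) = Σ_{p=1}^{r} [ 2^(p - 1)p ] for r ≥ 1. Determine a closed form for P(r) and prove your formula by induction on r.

P(r) = 2^r(r - 1) + 1

We claim P(r) = 2^r(r - 1) + 1 for all r ≥ 1.
When r = 1: P(1) = 1, and the closed form gives 1. They agree.
Inductive step: assume the claim holds for r = p, so P(p) = 2^p(p - 1) + 1.
Then P(p+1) = P(p) + (2^p(p + 1)) = (2^p(p - 1) + 1) + (2^p(p + 1)).
Simplifying, P(p+1) = 2^(p + 1)p + 1 = 2^(p+1)((p+1) - 1) + 1,
which is the closed form with r = p+1.
Hence, by induction on r, the claim holds for every r ≥ 1.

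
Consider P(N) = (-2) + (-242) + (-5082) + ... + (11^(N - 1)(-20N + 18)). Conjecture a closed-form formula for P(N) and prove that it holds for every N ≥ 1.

We claim P(N) = 2·11^N(-N + 1) - 2 for all N ≥ 1.
When N = 1: P(1) = -2, and the closed form gives -2. They agree.
For the inductive step, assume it holds for an arbitrary i ≥ 1, so P(i) = 2·11^i(-i + 1) - 2.
Then P(i+1) = P(i) + (11^i(-20i - 2)) = (2·11^i(-i + 1) - 2) + (11^i(-20i - 2)).
Simplifying, P(i+1) = -22·11^i·i - 2 = 2·11^(i+1)(-(i+1) + 1) - 2,
which is the closed form with N = i+1.
Hence, by induction on N, the claim holds for every N ≥ 1.

P(N) = 2·11^N(-N + 1) - 2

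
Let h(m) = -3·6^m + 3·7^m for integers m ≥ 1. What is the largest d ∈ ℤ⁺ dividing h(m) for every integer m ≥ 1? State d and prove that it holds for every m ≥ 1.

Computing the first values: h(1) = 3 and h(2) = 39; gcd(3, 39) = 3, so d ≤ 3.
We prove 3 | -3·6^m + 3·7^m for all m ≥ 1 by induction on m.
Base case (m = 1): h(1) = 3 = 3·(1), so 3 | h(1).
For the inductive step, assume it holds for an arbitrary p ≥ 1, i.e. 3 | h(p). Then
h(p+1) − 7·h(p) = (-3·6^(p+1) + 3·7^(p+1)) − 7·(-3·6^p + 3·7^p) = (-3)·6^p·(6 − 7) = (3)·6^p. Since 3 | h(p) by the inductive hypothesis, 3 | 7·h(p); and 3 | 3 since 3 = 3·1. Therefore 3 | h(p+1).
Hence, by induction on m, the claim holds for every m ≥ 1.
Therefore the largest such d is 3.

d = 3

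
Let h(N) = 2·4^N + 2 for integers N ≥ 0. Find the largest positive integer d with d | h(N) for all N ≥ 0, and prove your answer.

d = 2

Computing the first values: h(0) = 4 and h(1) = 10; gcd(4, 10) = 2, so d ≤ 2.
We prove 2 | 2·4^N + 2 for all N ≥ 0 by induction on N.
For the base case N = 0: h(0) = 4 = 2·(2), so 2 | h(0).
For the inductive step, assume it holds for an arbitrary p ≥ 0, i.e. 2 | h(p). Then
h(p+1) = 2·4^(p+1) + 2 = 4·(2·4^p + 2) - 6 = 4·h(p) - 6. The first term is divisible by 2 by the inductive hypothesis, and -6 is divisible by 2. Hence 2 | h(p+1).
This completes the induction.
Therefore the largest such d is 2.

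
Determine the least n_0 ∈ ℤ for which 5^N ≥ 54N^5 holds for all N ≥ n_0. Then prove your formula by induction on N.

At N = 9: 1953125 < 3188646, so the inequality fails and n_0 ≥ 10. We prove 5^N ≥ 54N^5 for all N ≥ 10.
Base step (N = 10): 5^N = 9765625 and 54N^5 = 5400000, so 9765625 ≥ 5400000.
Inductive step: assume the claim holds for N = i, so 5^i ≥ 54i^5.
Then 5^(i + 1) = 5·(5^i) ≥ 5·(54i^5).
Also, for i ≥ 10 we have 5·(54i^5) ≥ 54(i+1)^5, since 5 ≥ (1 + 1/i)^5 for all i ≥ 10.
Combining, 5^(i + 1) ≥ 54(i+1)^5.
By the principle of mathematical induction, the result holds for all N ≥ 10.
Hence the smallest such n_0 is 10.

n_0 = 10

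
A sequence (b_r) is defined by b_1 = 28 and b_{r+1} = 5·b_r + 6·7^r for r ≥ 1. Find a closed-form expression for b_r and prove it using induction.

b_r = 7·5^(r - 1) + 3·7^r

Computing the first terms: b_1 = 28, b_2 = 182, b_3 = 1204. This suggests b_r = 7·5^(r - 1) + 3·7^r.
When r = 1: the formula gives 28 = 28 = b_1.
Inductive step: suppose the statement holds for some i ≥ 1, so b_i = 7·5^(i - 1) + 3·7^i.
Then b_{i+1} = 5·b_i + 6·7^i = 5·(7·5^(i - 1) + 3·7^i) + 6·7^i = 7·5^i + 3·7^(i + 1) = 7·5^((i+1) - 1) + 3·7^(i+1),
which is the claimed formula at r = i+1.
By the principle of mathematical induction, the result holds for all r ≥ 1.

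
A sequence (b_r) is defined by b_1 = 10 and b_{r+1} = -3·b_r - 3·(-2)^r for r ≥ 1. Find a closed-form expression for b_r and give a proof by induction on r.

b_r = -3(-2)^r + 4(-3)^(r - 1)

Computing the first terms: b_1 = 10, b_2 = -24, b_3 = 60. This suggests b_r = -3(-2)^r + 4(-3)^(r - 1).
When r = 1: the formula gives 10 = 10 = b_1.
Inductive step: suppose the statement holds for some m ≥ 1, so b_m = -3(-2)^m + 4(-3)^(m - 1).
Then b_{m+1} = -3·b_m - 3·(-2)^m = -3·(-3(-2)^m + 4(-3)^(m - 1)) - 3·(-2)^m = -3(-2)^(m + 1) + 4(-3)^m = -3(-2)^(m+1) + 4(-3)^((m+1) - 1),
which is the claimed formula at r = m+1.
By the principle of mathematical induction, the result holds for all r ≥ 1.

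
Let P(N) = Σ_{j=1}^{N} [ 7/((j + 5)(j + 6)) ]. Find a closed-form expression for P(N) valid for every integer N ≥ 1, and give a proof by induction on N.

We claim P(N) = 7N/(6(N + 6)) for all N ≥ 1.
Base case (N = 1): P(1) = 1/6, and the closed form gives 1/6. They agree.
Inductive step: assume the claim holds for N = j, so P(j) = 7j/(6(j + 6)).
Then P(j+1) = P(j) + (7/((j + 6)(j + 7))) = (7j/(6(j + 6))) + (7/((j + 6)(j + 7))).
Simplifying, P(j+1) = 7(j + 1)/(6(j + 7)) = 7(j+1)/(6((j+1) + 6)),
which is the closed form with N = j+1.
Hence, by induction on N, the claim holds for every N ≥ 1.

P(N) = 7N/(6(N + 6))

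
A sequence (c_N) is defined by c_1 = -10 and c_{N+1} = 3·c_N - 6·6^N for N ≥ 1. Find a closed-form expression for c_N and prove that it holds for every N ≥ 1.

c_N = 2·3^(N - 1) - 2·6^N

Computing the first terms: c_1 = -10, c_2 = -66, c_3 = -414. This suggests c_N = 2·3^(N - 1) - 2·6^N.
Base case (N = 1): the formula gives -10 = -10 = c_1.
Inductive step: suppose the statement holds for some i ≥ 1, so c_i = 2·3^(i - 1) - 2·6^i.
Then c_{i+1} = 3·c_i - 6·6^i = 3·(2·3^(i - 1) - 2·6^i) - 6·6^i = 2·3^i - 2·6^(i + 1) = 2·3^((i+1) - 1) - 2·6^(i+1),
which is the claimed formula at N = i+1.
By the principle of mathematical induction, the result holds for all N ≥ 1.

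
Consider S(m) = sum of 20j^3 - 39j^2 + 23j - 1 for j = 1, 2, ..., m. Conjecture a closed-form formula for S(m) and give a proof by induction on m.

S(m) = m(5m^3 - 3m^2 - 3m + 4)

We claim S(m) = m(5m^3 - 3m^2 - 3m + 4) for all m ≥ 1.
When m = 1: S(1) = 3, and the closed form gives 3. They agree.
Inductive step: assume the claim holds for m = j, so S(j) = j(5j^3 - 3j^2 - 3j + 4).
Then S(j+1) = S(j) + (20j^3 + 21j^2 + 5j + 3) = (j(5j^3 - 3j^2 - 3j + 4)) + (20j^3 + 21j^2 + 5j + 3).
Simplifying, S(j+1) = (j + 1)(5j^3 + 12j^2 + 6j + 3) = (j+1)(5(j+1)^3 - 3(j+1)^2 - 3(j+1) + 4),
which is the closed form with m = j+1.
Hence, by induction on m, the claim holds for every m ≥ 1.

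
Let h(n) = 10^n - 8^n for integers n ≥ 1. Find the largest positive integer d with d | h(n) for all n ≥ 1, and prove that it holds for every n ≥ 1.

Computing the first values: h(1) = 2 and h(2) = 36; gcd(2, 36) = 2, so d ≤ 2.
We prove 2 | 10^n - 8^n for all n ≥ 1 by induction on n.
Base step (n = 1): h(1) = 2 = 2·(1), so 2 | h(1).
Suppose the result is true for n = p, i.e. 2 | h(p). Then
10^{p+1} − 8^{p+1} = 10·10^p − 8·8^p = 10·(10^p − 8^p) + (2)·8^p. The first term is divisible by 2 by the inductive hypothesis, and the second term (2)·8^p is divisible by 2 since 2 | 2. Hence 2 | h(p+1).
By induction, the statement is established for all n ≥ 1.
Therefore the largest such d is 2.

d = 2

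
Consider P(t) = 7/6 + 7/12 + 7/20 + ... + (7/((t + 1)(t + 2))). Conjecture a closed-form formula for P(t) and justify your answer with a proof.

P(t) = 7t/(2(t + 2))

We claim P(t) = 7t/(2(t + 2)) for all t ≥ 1.
When t = 1: P(1) = 7/6, and the closed form gives 7/6. They agree.
Suppose the result is true for t = i, so P(i) = 7i/(2(i + 2)).
Then P(i+1) = P(i) + (7/((i + 2)(i + 3))) = (7i/(2(i + 2))) + (7/((i + 2)(i + 3))).
Simplifying, P(i+1) = 7(i + 1)/(2(i + 3)) = 7(i+1)/(2((i+1) + 2)),
which is the closed form with t = i+1.
By induction, the statement is established for all t ≥ 1.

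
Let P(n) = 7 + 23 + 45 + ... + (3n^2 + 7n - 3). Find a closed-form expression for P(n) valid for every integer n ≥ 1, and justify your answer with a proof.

We claim P(n) = n(n^2 + 5n + 1) for all n ≥ 1.
Base step (n = 1): P(1) = 7, and the closed form gives 7. They agree.
Inductive step: suppose the statement holds for some i ≥ 1, so P(i) = i(i^2 + 5i + 1).
Then P(i+1) = P(i) + (3i^2 + 13i + 7) = (i(i^2 + 5i + 1)) + (3i^2 + 13i + 7).
Simplifying, P(i+1) = (i + 1)(i^2 + 7i + 7) = (i+1)((i+1)^2 + 5(i+1) + 1),
which is the closed form with n = i+1.
This completes the induction.

P(n) = n(n^2 + 5n + 1)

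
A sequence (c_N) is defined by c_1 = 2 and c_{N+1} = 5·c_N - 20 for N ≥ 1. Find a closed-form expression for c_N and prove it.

Computing the first terms: c_1 = 2, c_2 = -10, c_3 = -70. This suggests c_N = -3·5^(N - 1) + 5.
When N = 1: the formula gives 2 = 2 = c_1.
Inductive step: suppose the statement holds for some r ≥ 1, so c_r = -3·5^(r - 1) + 5.
Then c_{r+1} = 5·c_r - 20 = 5·(-3·5^(r - 1) + 5) - 20 = -3·5^r + 5 = -3·5^((r+1) - 1) + 5,
which is the claimed formula at N = r+1.
By induction, the statement is established for all N ≥ 1.

c_N = -3·5^(N - 1) + 5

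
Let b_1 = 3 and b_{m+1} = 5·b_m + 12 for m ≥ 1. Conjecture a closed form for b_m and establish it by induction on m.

Computing the first terms: b_1 = 3, b_2 = 27, b_3 = 147. This suggests b_m = 6·5^(m - 1) - 3.
For the base case m = 1: the formula gives 3 = 3 = b_1.
Inductive step: suppose the statement holds for some k ≥ 1, so b_k = 6·5^(k - 1) - 3.
Then b_{k+1} = 5·b_k + 12 = 5·(6·5^(k - 1) - 3) + 12 = 6·5^k - 3 = 6·5^((k+1) - 1) - 3,
which is the claimed formula at m = k+1.
Hence, by induction on m, the claim holds for every m ≥ 1.

b_m = 6·5^(m - 1) - 3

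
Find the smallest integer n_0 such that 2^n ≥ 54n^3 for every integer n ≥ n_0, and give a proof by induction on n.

n_0 = 19

At n = 18: 262144 < 314928, so the inequality fails and n_0 ≥ 19. We prove 2^n ≥ 54n^3 for all n ≥ 19.
Base step (n = 19): 2^n = 524288 and 54n^3 = 370386, so 524288 ≥ 370386.
For the inductive step, assume it holds for an arbitrary i ≥ 19, so 2^i ≥ 54i^3.
Then 2^(i + 1) = 2·(2^i) ≥ 2·(54i^3).
Also, for i ≥ 19 we have 2·(54i^3) ≥ 54(i+1)^3, since 2 ≥ (1 + 1/i)^3 for all i ≥ 19.
Combining, 2^(i + 1) ≥ 54(i+1)^3.
By the principle of mathematical induction, the result holds for all n ≥ 19.
Hence the smallest such n_0 is 19.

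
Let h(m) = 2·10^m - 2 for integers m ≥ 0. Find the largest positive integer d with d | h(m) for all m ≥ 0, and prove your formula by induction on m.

d = 18

Computing the first values: h(0) = 0 and h(1) = 18; gcd(0, 18) = 18, so d ≤ 18.
We prove 18 | 2·10^m - 2 for all m ≥ 0 by induction on m.
For the base case m = 0: h(0) = 0 = 18·(0), so 18 | h(0).
Inductive step: suppose the statement holds for some p ≥ 0, i.e. 18 | h(p). Then
h(p+1) = 2·10^(p+1) - 2 = 10·(2·10^p - 2) + 18 = 10·h(p) + 18. The first term is divisible by 18 by the inductive hypothesis, and 18 is divisible by 18. Hence 18 | h(p+1).
By induction, the statement is established for all m ≥ 0.
Therefore the largest such d is 18.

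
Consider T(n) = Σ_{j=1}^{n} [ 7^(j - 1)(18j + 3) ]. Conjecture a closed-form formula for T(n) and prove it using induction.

We claim T(n) = 3·7^n·n for all n ≥ 1.
For the base case n = 1: T(1) = 21, and the closed form gives 21. They agree.
Suppose the result is true for n = j, so T(j) = 3·7^j·j.
Then T(j+1) = T(j) + (7^j(18j + 21)) = (3·7^j·j) + (7^j(18j + 21)).
Simplifying, T(j+1) = 21·7^j(j + 1) = 3·7^(j+1)·(j+1),
which is the closed form with n = j+1.
By the principle of mathematical induction, the result holds for all n ≥ 1.

T(n) = 3·7^n·n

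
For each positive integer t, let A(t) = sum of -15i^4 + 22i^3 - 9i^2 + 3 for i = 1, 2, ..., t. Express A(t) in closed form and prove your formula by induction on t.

We claim A(t) = -t(3t^4 + 2t^3 - 3t^2 - t - 2) for all t ≥ 1.
Base step (t = 1): A(1) = 1, and the closed form gives 1. They agree.
Inductive step: suppose the statement holds for some i ≥ 1, so A(i) = i(-3i^4 - 2i^3 + 3i^2 + i + 2).
Then A(i+1) = A(i) + (-15i^4 - 38i^3 - 33i^2 - 12i + 1) = (i(-3i^4 - 2i^3 + 3i^2 + i + 2)) + (-15i^4 - 38i^3 - 33i^2 - 12i + 1).
Simplifying, A(i+1) = -(i + 1)(3i^4 + 14i^3 + 21i^2 + 11i - 1) = -(i+1)(3(i+1)^4 + 2(i+1)^3 - 3(i+1)^2 - (i+1) - 2),
which is the closed form with t = i+1.
This completes the induction.

A(t) = -t(3t^4 + 2t^3 - 3t^2 - t - 2)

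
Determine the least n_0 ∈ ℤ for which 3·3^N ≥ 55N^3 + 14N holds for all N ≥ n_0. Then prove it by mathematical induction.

n_0 = 9

At N = 8: 19683 < 28272, so the inequality fails and n_0 ≥ 9. We prove 3·3^N ≥ 55N^3 + 14N for all N ≥ 9.
Base step (N = 9): 3·3^N = 59049 and 55N^3 + 14N = 40221, so 59049 ≥ 40221.
Inductive step: suppose the statement holds for some r ≥ 9, so 3·3^r ≥ 55r^3 + 14r.
Then 3·3^(r + 1) = 3·(3·3^r) ≥ 3·(55r^3 + 14r).
Also, for r ≥ 9 we have 3·(55r^3 + 14r) ≥ 55(r+1)^3 + 14(r+1), since 3·(55r^3 + 14r) − (55(r+1)^3 + 14(r+1)) = 110r^3 - 165r^2 - 137r - 69, which is nonnegative for all r ≥ 9.
Combining, 3·3^(r + 1) ≥ 55(r+1)^3 + 14(r+1).
Hence, by induction on N, the claim holds for every N ≥ 9.
Hence the smallest such n_0 is 9.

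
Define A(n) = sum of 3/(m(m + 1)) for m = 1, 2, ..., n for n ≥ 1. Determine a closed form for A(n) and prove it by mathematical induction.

We claim A(n) = 3n/(n + 1) for all n ≥ 1.
When n = 1: A(1) = 3/2, and the closed form gives 3/2. They agree.
For the inductive step, assume it holds for an arbitrary m ≥ 1, so A(m) = 3m/(m + 1).
Then A(m+1) = A(m) + (3/((m + 1)(m + 2))) = (3m/(m + 1)) + (3/((m + 1)(m + 2))).
Simplifying, A(m+1) = 3(m + 1)/(m + 2) = 3(m+1)/((m+1) + 1),
which is the closed form with n = m+1.
By induction, the statement is established for all n ≥ 1.

A(n) = 3n/(n + 1)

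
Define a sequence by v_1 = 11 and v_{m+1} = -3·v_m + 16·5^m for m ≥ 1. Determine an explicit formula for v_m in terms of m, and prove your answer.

v_m = (-3)^(m - 1) + 2·5^m

Computing the first terms: v_1 = 11, v_2 = 47, v_3 = 259. This suggests v_m = (-3)^(m - 1) + 2·5^m.
Base case (m = 1): the formula gives 11 = 11 = v_1.
Inductive step: assume the claim holds for m = i, so v_i = (-3)^(i - 1) + 2·5^i.
Then v_{i+1} = -3·v_i + 16·5^i = -3·((-3)^(i - 1) + 2·5^i) + 16·5^i = (-3)^i + 2·5^(i + 1) = (-3)^((i+1) - 1) + 2·5^(i+1),
which is the claimed formula at m = i+1.
By induction, the statement is established for all m ≥ 1.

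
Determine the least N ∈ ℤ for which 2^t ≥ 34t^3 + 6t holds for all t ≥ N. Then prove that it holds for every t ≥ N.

At t = 17: 131072 < 167144, so the inequality fails and N ≥ 18. We prove 2^t ≥ 34t^3 + 6t for all t ≥ 18.
When t = 18: 2^t = 262144 and 34t^3 + 6t = 198396, so 262144 ≥ 198396.
For the inductive step, assume it holds for an arbitrary k ≥ 18, so 2^k ≥ 34k^3 + 6k.
Then 2^(k + 1) = 2·(2^k) ≥ 2·(34k^3 + 6k).
Also, for k ≥ 18 we have 2·(34k^3 + 6k) ≥ 34(k+1)^3 + 6(k+1), since 2·(34k^3 + 6k) − (34(k+1)^3 + 6(k+1)) = 34k^3 - 102k^2 - 96k - 40, which is nonnegative for all k ≥ 18.
Combining, 2^(k + 1) ≥ 34(k+1)^3 + 6(k+1).
Hence, by induction on t, the claim holds for every t ≥ 18.
Hence the smallest such N is 18.

N = 18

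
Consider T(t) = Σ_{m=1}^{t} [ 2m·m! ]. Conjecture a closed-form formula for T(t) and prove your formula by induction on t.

We claim T(t) = 2(t + 1)! - 2 for all t ≥ 1.
Base case (t = 1): T(1) = 2, and the closed form gives 2. They agree.
Inductive step: suppose the statement holds for some m ≥ 1, so T(m) = 2(m + 1)! - 2.
Then T(m+1) = T(m) + (2(m + 1)(m + 1)!) = (2(m + 1)! - 2) + (2(m + 1)(m + 1)!).
Simplifying, T(m+1) = 2((m+1) + 1)! - 2,
which is the closed form with t = m+1.
By induction, the statement is established for all t ≥ 1.

T(t) = 2(t + 1)! - 2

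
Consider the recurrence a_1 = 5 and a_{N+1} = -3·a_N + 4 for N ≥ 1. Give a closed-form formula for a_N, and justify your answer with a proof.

a_N = 4(-3)^(N - 1) + 1

Computing the first terms: a_1 = 5, a_2 = -11, a_3 = 37. This suggests a_N = 4(-3)^(N - 1) + 1.
Base case (N = 1): the formula gives 5 = 5 = a_1.
Inductive step: suppose the statement holds for some k ≥ 1, so a_k = 4(-3)^(k - 1) + 1.
Then a_{k+1} = -3·a_k + 4 = -3·(4(-3)^(k - 1) + 1) + 4 = 4(-3)^k + 1 = 4(-3)^((k+1) - 1) + 1,
which is the claimed formula at N = k+1.
Hence, by induction on N, the claim holds for every N ≥ 1.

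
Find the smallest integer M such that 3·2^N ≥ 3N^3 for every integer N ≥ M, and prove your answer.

M = 10

At N = 9: 1536 < 2187, so the inequality fails and M ≥ 10. We prove 3·2^N ≥ 3N^3 for all N ≥ 10.
When N = 10: 3·2^N = 3072 and 3N^3 = 3000, so 3072 ≥ 3000.
For the inductive step, assume it holds for an arbitrary j ≥ 10, so 3·2^j ≥ 3j^3.
Then 3·2^(j + 1) = 2·(3·2^j) ≥ 2·(3j^3).
Also, for j ≥ 10 we have 2·(3j^3) ≥ 3(j+1)^3, since 2 ≥ (1 + 1/j)^3 for all j ≥ 10.
Combining, 3·2^(j + 1) ≥ 3(j+1)^3.
Hence, by induction on N, the claim holds for every N ≥ 10.
Hence the smallest such M is 10.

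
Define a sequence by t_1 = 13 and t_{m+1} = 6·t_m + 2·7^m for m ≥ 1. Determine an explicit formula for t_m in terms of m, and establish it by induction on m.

Computing the first terms: t_1 = 13, t_2 = 92, t_3 = 650. This suggests t_m = -6^(m - 1) + 2·7^m.
For the base case m = 1: the formula gives 13 = 13 = t_1.
Inductive step: assume the claim holds for m = i, so t_i = -6^(i - 1) + 2·7^i.
Then t_{i+1} = 6·t_i + 2·7^i = 6·(-6^(i - 1) + 2·7^i) + 2·7^i = -6^i + 2·7^(i + 1) = -6^((i+1) - 1) + 2·7^(i+1),
which is the claimed formula at m = i+1.
By induction, the statement is established for all m ≥ 1.

t_m = -6^(m - 1) + 2·7^m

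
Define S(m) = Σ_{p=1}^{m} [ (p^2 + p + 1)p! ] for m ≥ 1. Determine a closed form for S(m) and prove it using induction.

We claim S(m) = (m + 1)(m + 1)! - 1 for all m ≥ 1.
Base case (m = 1): S(1) = 3, and the closed form gives 3. They agree.
Inductive step: assume the claim holds for m = p, so S(p) = (p + 1)(p + 1)! - 1.
Then S(p+1) = S(p) + ((p^2 + 3p + 3)(p + 1)!) = ((p + 1)(p + 1)! - 1) + ((p^2 + 3p + 3)(p + 1)!).
Simplifying, S(p+1) = ((p+1) + 1)((p+1) + 1)! - 1,
which is the closed form with m = p+1.
This completes the induction.

S(m) = (m + 1)(m + 1)! - 1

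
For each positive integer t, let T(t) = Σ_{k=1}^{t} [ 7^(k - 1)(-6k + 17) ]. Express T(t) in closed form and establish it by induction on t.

We claim T(t) = 7^t(-t + 3) - 3 for all t ≥ 1.
For the base case t = 1: T(1) = 11, and the closed form gives 11. They agree.
For the inductive step, assume it holds for an arbitrary k ≥ 1, so T(k) = 7^k(-k + 3) - 3.
Then T(k+1) = T(k) + (7^k(-6k + 11)) = (7^k(-k + 3) - 3) + (7^k(-6k + 11)).
Simplifying, T(k+1) = -7·7^k·k + 14·7^k - 3 = 7^(k+1)(-(k+1) + 3) - 3,
which is the closed form with t = k+1.
This completes the induction.

T(t) = 7^t(-t + 3) - 3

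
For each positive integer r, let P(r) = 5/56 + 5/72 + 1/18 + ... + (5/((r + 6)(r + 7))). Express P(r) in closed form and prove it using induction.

P(r) = 5r/(7(r + 7))

We claim P(r) = 5r/(7(r + 7)) for all r ≥ 1.
When r = 1: P(1) = 5/56, and the closed form gives 5/56. They agree.
Inductive step: assume the claim holds for r = p, so P(p) = 5p/(7(p + 7)).
Then P(p+1) = P(p) + (5/((p + 7)(p + 8))) = (5p/(7(p + 7))) + (5/((p + 7)(p + 8))).
Simplifying, P(p+1) = 5(p + 1)/(7(p + 8)) = 5(p+1)/(7((p+1) + 7)),
which is the closed form with r = p+1.
Hence, by induction on r, the claim holds for every r ≥ 1.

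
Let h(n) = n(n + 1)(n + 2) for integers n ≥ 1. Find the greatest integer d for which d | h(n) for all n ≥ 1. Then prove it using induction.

Computing the first values: h(1) = 6 and h(2) = 24; gcd(6, 24) = 6, so d ≤ 6.
We prove 6 | n(n + 1)(n + 2) for all n ≥ 1 by induction on n.
When n = 1: h(1) = 6 = 6·(1), so 6 | h(1).
Suppose the result is true for n = m, i.e. 6 | h(m). Then
h(m+1) − h(m) = (m+1)·(m+2)·(m+3) − m·(m+1)·(m+2) = (m+1)·(m+2)·[(m+3) − m] = 3·(m+1)·(m+2). The product of 2 consecutive integers is divisible by (2)! = 2, so h(m+1) − h(m) is divisible by 3·2 = 6. By the inductive hypothesis 6 | h(m), hence 6 | h(m+1).
By induction, the statement is established for all n ≥ 1.
Therefore the largest such d is 6.

d = 6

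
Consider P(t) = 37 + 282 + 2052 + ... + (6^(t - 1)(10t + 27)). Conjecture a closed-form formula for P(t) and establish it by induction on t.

We claim P(t) = 6^t(2t + 5) - 5 for all t ≥ 1.
When t = 1: P(1) = 37, and the closed form gives 37. They agree.
Inductive step: assume the claim holds for t = j, so P(j) = 6^j(2j + 5) - 5.
Then P(j+1) = P(j) + (6^j(10j + 37)) = (6^j(2j + 5) - 5) + (6^j(10j + 37)).
Simplifying, P(j+1) = 12·6^j·j + 42·6^j - 5 = 6^(j+1)(2(j+1) + 5) - 5,
which is the closed form with t = j+1.
Hence, by induction on t, the claim holds for every t ≥ 1.

P(t) = 6^t(2t + 5) - 5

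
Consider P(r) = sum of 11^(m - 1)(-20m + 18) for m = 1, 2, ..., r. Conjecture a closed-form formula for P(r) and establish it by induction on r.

P(r) = 2·11^r(-r + 1) - 2

We claim P(r) = 2·11^r(-r + 1) - 2 for all r ≥ 1.
Base step (r = 1): P(1) = -2, and the closed form gives -2. They agree.
Inductive step: suppose the statement holds for some m ≥ 1, so P(m) = 2·11^m(-m + 1) - 2.
Then P(m+1) = P(m) + (11^m(-20m - 2)) = (2·11^m(-m + 1) - 2) + (11^m(-20m - 2)).
Simplifying, P(m+1) = -22·11^m·m - 2 = 2·11^(m+1)(-(m+1) + 1) - 2,
which is the closed form with r = m+1.
By induction, the statement is established for all r ≥ 1.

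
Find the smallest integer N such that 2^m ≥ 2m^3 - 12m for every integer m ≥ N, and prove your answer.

N = 12

At m = 11: 2048 < 2530, so the inequality fails and N ≥ 12. We prove 2^m ≥ 2m^3 - 12m for all m ≥ 12.
Base step (m = 12): 2^m = 4096 and 2m^3 - 12m = 3312, so 4096 ≥ 3312.
For the inductive step, assume it holds for an arbitrary k ≥ 12, so 2^k ≥ 2k^3 - 12k.
Then 2^(k + 1) = 2·(2^k) ≥ 2·(2k^3 - 12k).
Also, for k ≥ 12 we have 2·(2k^3 - 12k) ≥ 2(k+1)^3 - 12(k+1), since 2·(2k^3 - 12k) − (2(k+1)^3 - 12(k+1)) = 2k^3 - 6k^2 - 18k + 10, which is nonnegative for all k ≥ 12.
Combining, 2^(k + 1) ≥ 2(k+1)^3 - 12(k+1).
Hence, by induction on m, the claim holds for every m ≥ 12.
Hence the smallest such N is 12.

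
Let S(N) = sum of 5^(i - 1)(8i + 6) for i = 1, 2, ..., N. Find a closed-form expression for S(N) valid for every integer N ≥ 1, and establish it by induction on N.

We claim S(N) = 5^N(2N + 1) - 1 for all N ≥ 1.
For the base case N = 1: S(1) = 14, and the closed form gives 14. They agree.
For the inductive step, assume it holds for an arbitrary i ≥ 1, so S(i) = 5^i(2i + 1) - 1.
Then S(i+1) = S(i) + (5^i(8i + 14)) = (5^i(2i + 1) - 1) + (5^i(8i + 14)).
Simplifying, S(i+1) = 10·5^i·i + 15·5^i - 1 = 5^(i+1)(2(i+1) + 1) - 1,
which is the closed form with N = i+1.
This completes the induction.

S(N) = 5^N(2N + 1) - 1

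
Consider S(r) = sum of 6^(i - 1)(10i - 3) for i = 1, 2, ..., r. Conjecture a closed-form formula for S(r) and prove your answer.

We claim S(r) = 6^r(2r - 1) + 1 for all r ≥ 1.
Base case (r = 1): S(1) = 7, and the closed form gives 7. They agree.
Inductive step: suppose the statement holds for some i ≥ 1, so S(i) = 6^i(2i - 1) + 1.
Then S(i+1) = S(i) + (6^i(10i + 7)) = (6^i(2i - 1) + 1) + (6^i(10i + 7)).
Simplifying, S(i+1) = 12·6^i·i + 6·6^i + 1 = 6^(i+1)(2(i+1) - 1) + 1,
which is the closed form with r = i+1.
Hence, by induction on r, the claim holds for every r ≥ 1.

S(r) = 6^r(2r - 1) + 1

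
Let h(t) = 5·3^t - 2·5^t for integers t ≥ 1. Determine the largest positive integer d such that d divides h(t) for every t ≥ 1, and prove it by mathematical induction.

Computing the first values: h(1) = 5 and h(2) = -5; gcd(5, -5) = 5, so d ≤ 5.
We prove 5 | 5·3^t - 2·5^t for all t ≥ 1 by induction on t.
For the base case t = 1: h(1) = 5 = 5·(1), so 5 | h(1).
For the inductive step, assume it holds for an arbitrary k ≥ 1, i.e. 5 | h(k). Then
h(k+1) − 5·h(k) = (5·3^(k+1) - 2·5^(k+1)) − 5·(5·3^k - 2·5^k) = (5)·3^k·(3 − 5) = (-10)·3^k. Since 5 | h(k) by the inductive hypothesis, 5 | 5·h(k); and 5 | -10 since -10 = 5·-2. Therefore 5 | h(k+1).
This completes the induction.
Therefore the largest such d is 5.

d = 5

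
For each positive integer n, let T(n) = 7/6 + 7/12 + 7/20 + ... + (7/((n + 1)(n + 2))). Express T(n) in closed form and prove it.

We claim T(n) = 7n/(2(n + 2)) for all n ≥ 1.
Base case (n = 1): T(1) = 7/6, and the closed form gives 7/6. They agree.
Inductive step: suppose the statement holds for some p ≥ 1, so T(p) = 7p/(2(p + 2)).
Then T(p+1) = T(p) + (7/((p + 2)(p + 3))) = (7p/(2(p + 2))) + (7/((p + 2)(p + 3))).
Simplifying, T(p+1) = 7(p + 1)/(2(p + 3)) = 7(p+1)/(2((p+1) + 2)),
which is the closed form with n = p+1.
By the principle of mathematical induction, the result holds for all n ≥ 1.

T(n) = 7n/(2(n + 2))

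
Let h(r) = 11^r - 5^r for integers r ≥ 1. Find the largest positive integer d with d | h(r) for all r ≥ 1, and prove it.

Computing the first values: h(1) = 6 and h(2) = 96; gcd(6, 96) = 6, so d ≤ 6.
We prove 6 | 11^r - 5^r for all r ≥ 1 by induction on r.
Base step (r = 1): h(1) = 6 = 6·(1), so 6 | h(1).
Suppose the result is true for r = i, i.e. 6 | h(i). Then
11^{i+1} − 5^{i+1} = 11·11^i − 5·5^i = 11·(11^i − 5^i) + (6)·5^i. The first term is divisible by 6 by the inductive hypothesis, and the second term (6)·5^i is divisible by 6 since 6 | 6. Hence 6 | h(i+1).
Hence, by induction on r, the claim holds for every r ≥ 1.
Therefore the largest such d is 6.

d = 6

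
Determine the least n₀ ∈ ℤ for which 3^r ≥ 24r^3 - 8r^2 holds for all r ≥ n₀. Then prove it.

At r = 8: 6561 < 11776, so the inequality fails and n₀ ≥ 9. We prove 3^r ≥ 24r^3 - 8r^2 for all r ≥ 9.
When r = 9: 3^r = 19683 and 24r^3 - 8r^2 = 16848, so 19683 ≥ 16848.
Inductive step: assume the claim holds for r = m, so 3^m ≥ 24m^3 - 8m^2.
Then 3^(m + 1) = 3·(3^m) ≥ 3·(24m^3 - 8m^2).
Also, for m ≥ 9 we have 3·(24m^3 - 8m^2) ≥ 24(m+1)^3 - 8(m+1)^2, since 3·(24m^3 - 8m^2) − (24(m+1)^3 - 8(m+1)^2) = 48m^3 - 88m^2 - 56m - 16, which is nonnegative for all m ≥ 9.
Combining, 3^(m + 1) ≥ 24(m+1)^3 - 8(m+1)^2.
This completes the induction.
Hence the smallest such n₀ is 9.

n₀ = 9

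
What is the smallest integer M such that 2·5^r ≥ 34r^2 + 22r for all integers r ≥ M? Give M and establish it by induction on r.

M = 4

At r = 3: 250 < 372, so the inequality fails and M ≥ 4. We prove 2·5^r ≥ 34r^2 + 22r for all r ≥ 4.
For the base case r = 4: 2·5^r = 1250 and 34r^2 + 22r = 632, so 1250 ≥ 632.
Inductive step: assume the claim holds for r = i, so 2·5^i ≥ 34i^2 + 22i.
Then 2·5^(i + 1) = 5·(2·5^i) ≥ 5·(34i^2 + 22i).
Also, for i ≥ 4 we have 5·(34i^2 + 22i) ≥ 34(i+1)^2 + 22(i+1), since 5·(34i^2 + 22i) − (34(i+1)^2 + 22(i+1)) = 136i^2 + 20i - 56, which is nonnegative for all i ≥ 4.
Combining, 2·5^(i + 1) ≥ 34(i+1)^2 + 22(i+1).
This completes the induction.
Hence the smallest such M is 4.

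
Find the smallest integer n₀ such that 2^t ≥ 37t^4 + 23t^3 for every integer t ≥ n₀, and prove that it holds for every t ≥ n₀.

At t = 23: 8388608 < 10633958, so the inequality fails and n₀ ≥ 24. We prove 2^t ≥ 37t^4 + 23t^3 for all t ≥ 24.
For the base case t = 24: 2^t = 16777216 and 37t^4 + 23t^3 = 12593664, so 16777216 ≥ 12593664.
Inductive step: assume the claim holds for t = p, so 2^p ≥ 37p^4 + 23p^3.
Then 2^(p + 1) = 2·(2^p) ≥ 2·(37p^4 + 23p^3).
Also, for p ≥ 24 we have 2·(37p^4 + 23p^3) ≥ 37(p+1)^4 + 23(p+1)^3, since 2·(37p^4 + 23p^3) − (37(p+1)^4 + 23(p+1)^3) = 37p^4 - 125p^3 - 291p^2 - 217p - 60, which is nonnegative for all p ≥ 24.
Combining, 2^(p + 1) ≥ 37(p+1)^4 + 23(p+1)^3.
Hence, by induction on t, the claim holds for every t ≥ 24.
Hence the smallest such n₀ is 24.

n₀ = 24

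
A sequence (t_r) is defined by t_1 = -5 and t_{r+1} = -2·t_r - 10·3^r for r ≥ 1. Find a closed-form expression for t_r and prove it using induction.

t_r = (-2)^(r - 1) - 2·3^r

Computing the first terms: t_1 = -5, t_2 = -20, t_3 = -50. This suggests t_r = (-2)^(r - 1) - 2·3^r.
When r = 1: the formula gives -5 = -5 = t_1.
For the inductive step, assume it holds for an arbitrary p ≥ 1, so t_p = (-2)^(p - 1) - 2·3^p.
Then t_{p+1} = -2·t_p - 10·3^p = -2·((-2)^(p - 1) - 2·3^p) - 10·3^p = (-2)^p - 2·3^(p + 1) = (-2)^((p+1) - 1) - 2·3^(p+1),
which is the claimed formula at r = p+1.
This completes the induction.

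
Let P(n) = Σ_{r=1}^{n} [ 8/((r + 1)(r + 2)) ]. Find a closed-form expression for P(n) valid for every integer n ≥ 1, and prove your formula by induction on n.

We claim P(n) = 4n/(n + 2) for all n ≥ 1.
When n = 1: P(1) = 4/3, and the closed form gives 4/3. They agree.
Inductive step: assume the claim holds for n = r, so P(r) = 4r/(r + 2).
Then P(r+1) = P(r) + (8/((r + 2)(r + 3))) = (4r/(r + 2)) + (8/((r + 2)(r + 3))).
Simplifying, P(r+1) = 4(r + 1)/(r + 3) = 4(r+1)/((r+1) + 2),
which is the closed form with n = r+1.
Hence, by induction on n, the claim holds for every n ≥ 1.

P(n) = 4n/(n + 2)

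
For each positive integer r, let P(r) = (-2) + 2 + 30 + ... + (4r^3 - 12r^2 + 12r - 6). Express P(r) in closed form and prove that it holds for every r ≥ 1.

P(r) = r(r - 2)(r^2 + 1)

We claim P(r) = r(r - 2)(r^2 + 1) for all r ≥ 1.
Base case (r = 1): P(1) = -2, and the closed form gives -2. They agree.
Inductive step: assume the claim holds for r = j, so P(j) = j(j^3 - 2j^2 + j - 2).
Then P(j+1) = P(j) + (4j^3 - 2) = (j(j^3 - 2j^2 + j - 2)) + (4j^3 - 2).
Simplifying, P(j+1) = (j - 1)(j + 1)(j^2 + 2j + 2) = (j+1)((j+1) - 2)((j+1)^2 + 1),
which is the closed form with r = j+1.
This completes the induction.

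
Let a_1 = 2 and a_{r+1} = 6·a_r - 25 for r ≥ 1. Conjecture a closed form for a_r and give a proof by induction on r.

Computing the first terms: a_1 = 2, a_2 = -13, a_3 = -103. This suggests a_r = -3·6^(r - 1) + 5.
Base step (r = 1): the formula gives 2 = 2 = a_1.
Inductive step: suppose the statement holds for some j ≥ 1, so a_j = -3·6^(j - 1) + 5.
Then a_{j+1} = 6·a_j - 25 = 6·(-3·6^(j - 1) + 5) - 25 = -3·6^j + 5 = -3·6^((j+1) - 1) + 5,
which is the claimed formula at r = j+1.
Hence, by induction on r, the claim holds for every r ≥ 1.

a_r = -3·6^(r - 1) + 5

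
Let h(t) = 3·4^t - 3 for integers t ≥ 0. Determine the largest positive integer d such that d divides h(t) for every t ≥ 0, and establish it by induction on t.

d = 9

Computing the first values: h(0) = 0 and h(1) = 9; gcd(0, 9) = 9, so d ≤ 9.
We prove 9 | 3·4^t - 3 for all t ≥ 0 by induction on t.
Base step (t = 0): h(0) = 0 = 9·(0), so 9 | h(0).
For the inductive step, assume it holds for an arbitrary j ≥ 0, i.e. 9 | h(j). Then
h(j+1) = 3·4^(j+1) - 3 = 4·(3·4^j - 3) + 9 = 4·h(j) + 9. The first term is divisible by 9 by the inductive hypothesis, and 9 is divisible by 9. Hence 9 | h(j+1).
By the principle of mathematical induction, the result holds for all t ≥ 0.
Therefore the largest such d is 9.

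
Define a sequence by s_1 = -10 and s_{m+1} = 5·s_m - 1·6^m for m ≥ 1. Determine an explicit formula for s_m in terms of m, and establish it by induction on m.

Computing the first terms: s_1 = -10, s_2 = -56, s_3 = -316. This suggests s_m = -4·5^(m - 1) - 6^m.
For the base case m = 1: the formula gives -10 = -10 = s_1.
Inductive step: suppose the statement holds for some k ≥ 1, so s_k = -4·5^(k - 1) - 6^k.
Then s_{k+1} = 5·s_k - 1·6^k = 5·(-4·5^(k - 1) - 6^k) - 1·6^k = -4·5^k - 6^(k + 1) = -4·5^((k+1) - 1) - 6^(k+1),
which is the claimed formula at m = k+1.
This completes the induction.

s_m = -4·5^(m - 1) - 6^m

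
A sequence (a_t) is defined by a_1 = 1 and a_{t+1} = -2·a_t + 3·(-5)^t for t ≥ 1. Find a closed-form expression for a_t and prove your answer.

Computing the first terms: a_1 = 1, a_2 = -17, a_3 = 109. This suggests a_t = -(-2)^(t + 1) - (-5)^t.
Base case (t = 1): the formula gives 1 = 1 = a_1.
For the inductive step, assume it holds for an arbitrary p ≥ 1, so a_p = -(-2)^(p + 1) - (-5)^p.
Then a_{p+1} = -2·a_p + 3·(-5)^p = -2·(-(-2)^(p + 1) - (-5)^p) + 3·(-5)^p = -(-2)^(p + 2) - (-5)^(p + 1) = -(-2)^((p+1) + 1) - (-5)^(p+1),
which is the claimed formula at t = p+1.
By the principle of mathematical induction, the result holds for all t ≥ 1.

a_t = -(-2)^(t + 1) - (-5)^t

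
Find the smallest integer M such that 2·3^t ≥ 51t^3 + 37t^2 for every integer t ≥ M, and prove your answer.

At t = 9: 39366 < 40176, so the inequality fails and M ≥ 10. We prove 2·3^t ≥ 51t^3 + 37t^2 for all t ≥ 10.
When t = 10: 2·3^t = 118098 and 51t^3 + 37t^2 = 54700, so 118098 ≥ 54700.
Inductive step: assume the claim holds for t = i, so 2·3^i ≥ 51i^3 + 37i^2.
Then 2·3^(i + 1) = 3·(2·3^i) ≥ 3·(51i^3 + 37i^2).
Also, for i ≥ 10 we have 3·(51i^3 + 37i^2) ≥ 51(i+1)^3 + 37(i+1)^2, since 3·(51i^3 + 37i^2) − (51(i+1)^3 + 37(i+1)^2) = 102i^3 - 79i^2 - 227i - 88, which is nonnegative for all i ≥ 10.
Combining, 2·3^(i + 1) ≥ 51(i+1)^3 + 37(i+1)^2.
This completes the induction.
Hence the smallest such M is 10.

M = 10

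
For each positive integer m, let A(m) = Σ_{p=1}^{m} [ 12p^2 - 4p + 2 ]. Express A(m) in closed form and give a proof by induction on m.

A(m) = 2m(2m^2 + 2m + 1)

We claim A(m) = 2m(2m^2 + 2m + 1) for all m ≥ 1.
Base case (m = 1): A(1) = 10, and the closed form gives 10. They agree.
Suppose the result is true for m = p, so A(p) = 2p(2p^2 + 2p + 1).
Then A(p+1) = A(p) + (12p^2 + 20p + 10) = (2p(2p^2 + 2p + 1)) + (12p^2 + 20p + 10).
Simplifying, A(p+1) = 2(p + 1)(2p^2 + 6p + 5) = 2(p+1)(2(p+1)^2 + 2(p+1) + 1),
which is the closed form with m = p+1.
This completes the induction.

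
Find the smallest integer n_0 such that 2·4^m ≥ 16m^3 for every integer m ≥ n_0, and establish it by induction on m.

n_0 = 5

At m = 4: 512 < 1024, so the inequality fails and n_0 ≥ 5. We prove 2·4^m ≥ 16m^3 for all m ≥ 5.
When m = 5: 2·4^m = 2048 and 16m^3 = 2000, so 2048 ≥ 2000.
Inductive step: suppose the statement holds for some r ≥ 5, so 2·4^r ≥ 16r^3.
Then 2·4^(r + 1) = 4·(2·4^r) ≥ 4·(16r^3).
Also, for r ≥ 5 we have 4·(16r^3) ≥ 16(r+1)^3, since 4 ≥ (1 + 1/r)^3 for all r ≥ 5.
Combining, 2·4^(r + 1) ≥ 16(r+1)^3.
Hence, by induction on m, the claim holds for every m ≥ 5.
Hence the smallest such n_0 is 5.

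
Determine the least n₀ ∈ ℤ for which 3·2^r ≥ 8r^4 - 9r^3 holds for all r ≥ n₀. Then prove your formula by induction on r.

At r = 18: 786432 < 787320, so the inequality fails and n₀ ≥ 19. We prove 3·2^r ≥ 8r^4 - 9r^3 for all r ≥ 19.
Base step (r = 19): 3·2^r = 1572864 and 8r^4 - 9r^3 = 980837, so 1572864 ≥ 980837.
Inductive step: assume the claim holds for r = i, so 3·2^i ≥ 8i^4 - 9i^3.
Then 3·2^(i + 1) = 2·(3·2^i) ≥ 2·(8i^4 - 9i^3).
Also, for i ≥ 19 we have 2·(8i^4 - 9i^3) ≥ 8(i+1)^4 - 9(i+1)^3, since 2·(8i^4 - 9i^3) − (8(i+1)^4 - 9(i+1)^3) = 8i^4 - 41i^3 - 21i^2 - 5i + 1, which is nonnegative for all i ≥ 19.
Combining, 3·2^(i + 1) ≥ 8(i+1)^4 - 9(i+1)^3.
Hence, by induction on r, the claim holds for every r ≥ 19.
Hence the smallest such n₀ is 19.

n₀ = 19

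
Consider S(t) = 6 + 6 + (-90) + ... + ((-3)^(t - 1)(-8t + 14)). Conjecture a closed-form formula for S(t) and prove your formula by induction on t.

We claim S(t) = (-3)^t(2t - 3) + 3 for all t ≥ 1.
Base step (t = 1): S(1) = 6, and the closed form gives 6. They agree.
Inductive step: assume the claim holds for t = r, so S(r) = (-3)^r(2r - 3) + 3.
Then S(r+1) = S(r) + ((-3)^r(-8r + 6)) = ((-3)^r(2r - 3) + 3) + ((-3)^r(-8r + 6)).
Simplifying, S(r+1) = -6(-3)^r·r + 3(-3)^r + 3 = (-3)^(r+1)(2(r+1) - 3) + 3,
which is the closed form with t = r+1.
By the principle of mathematical induction, the result holds for all t ≥ 1.

S(t) = (-3)^t(2t - 3) + 3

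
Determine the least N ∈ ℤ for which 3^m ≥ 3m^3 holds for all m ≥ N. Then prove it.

N = 6

At m = 5: 243 < 375, so the inequality fails and N ≥ 6. We prove 3^m ≥ 3m^3 for all m ≥ 6.
For the base case m = 6: 3^m = 729 and 3m^3 = 648, so 729 ≥ 648.
Inductive step: suppose the statement holds for some r ≥ 6, so 3^r ≥ 3r^3.
Then 3^(r + 1) = 3·(3^r) ≥ 3·(3r^3).
Also, for r ≥ 6 we have 3·(3r^3) ≥ 3(r+1)^3, since 3 ≥ (1 + 1/r)^3 for all r ≥ 6.
Combining, 3^(r + 1) ≥ 3(r+1)^3.
By the principle of mathematical induction, the result holds for all m ≥ 6.
Hence the smallest such N is 6.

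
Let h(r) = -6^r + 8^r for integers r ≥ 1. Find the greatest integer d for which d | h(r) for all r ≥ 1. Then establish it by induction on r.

d = 2

Computing the first values: h(1) = 2 and h(2) = 28; gcd(2, 28) = 2, so d ≤ 2.
We prove 2 | -6^r + 8^r for all r ≥ 1 by induction on r.
When r = 1: h(1) = 2 = 2·(1), so 2 | h(1).
Suppose the result is true for r = p, i.e. 2 | h(p). Then
8^{p+1} − 6^{p+1} = 8·8^p − 6·6^p = 8·(8^p − 6^p) + (2)·6^p. The first term is divisible by 2 by the inductive hypothesis, and the second term (2)·6^p is divisible by 2 since 2 | 2. Hence 2 | h(p+1).
By the principle of mathematical induction, the result holds for all r ≥ 1.
Therefore the largest such d is 2.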